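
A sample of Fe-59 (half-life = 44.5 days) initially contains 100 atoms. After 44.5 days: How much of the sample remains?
N = N₀(1/2)^(t/t½) = 50 atoms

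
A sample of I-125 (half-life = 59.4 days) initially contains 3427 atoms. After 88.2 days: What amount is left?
N = N₀(1/2)^(t/t½) = 1224 atoms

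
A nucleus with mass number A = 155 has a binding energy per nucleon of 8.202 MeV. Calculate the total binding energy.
B.E. = 8.202 × 155 = 1271 MeV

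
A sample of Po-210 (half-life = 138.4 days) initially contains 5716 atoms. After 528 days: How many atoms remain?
N = N₀(1/2)^(t/t½) = 406.1 atoms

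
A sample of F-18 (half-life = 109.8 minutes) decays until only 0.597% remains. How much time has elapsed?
t = t½ × log₂(N₀/N) = 811.2 minutes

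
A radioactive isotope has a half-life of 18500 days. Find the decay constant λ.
λ = ln(2)/t½ = 3.747e-5 day⁻¹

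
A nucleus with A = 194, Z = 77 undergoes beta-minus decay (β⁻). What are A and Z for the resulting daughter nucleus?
Daughter: A = 194, Z = 78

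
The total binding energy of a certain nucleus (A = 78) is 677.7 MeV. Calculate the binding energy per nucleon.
B.E./A = 677.7/78 = 8.688 MeV/nucleon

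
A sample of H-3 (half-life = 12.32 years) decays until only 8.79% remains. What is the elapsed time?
t = t½ × log₂(N₀/N) = 43.22 years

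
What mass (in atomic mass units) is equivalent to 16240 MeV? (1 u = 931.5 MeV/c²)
m = E/c² = 17.43 u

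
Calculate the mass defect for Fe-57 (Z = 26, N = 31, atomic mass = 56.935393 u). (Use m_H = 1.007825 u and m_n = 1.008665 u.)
Δm = Z·m_H + N·m_n − M = 0.5367 u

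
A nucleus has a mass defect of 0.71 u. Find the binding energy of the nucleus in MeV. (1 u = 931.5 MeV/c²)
B.E. = Δm × 931.5 = 661.4 MeV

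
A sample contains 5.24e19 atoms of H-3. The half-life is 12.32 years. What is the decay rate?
A = λN = 2.948e18 decays/year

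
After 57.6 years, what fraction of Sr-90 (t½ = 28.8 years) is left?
N/N₀ = (1/2)^(t/t½) = 0.25 = 25%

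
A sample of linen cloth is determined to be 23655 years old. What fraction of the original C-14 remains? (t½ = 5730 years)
N/N₀ = (1/2)^(t/t½) = 0.05718 = 5.72%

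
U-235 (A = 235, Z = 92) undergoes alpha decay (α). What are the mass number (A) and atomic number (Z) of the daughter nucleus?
Daughter: A = 231, Z = 90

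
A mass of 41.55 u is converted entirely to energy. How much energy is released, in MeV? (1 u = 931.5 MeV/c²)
E = mc² = 38700 MeV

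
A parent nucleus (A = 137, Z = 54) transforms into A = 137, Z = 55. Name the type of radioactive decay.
ΔA = 0, ΔZ = +1 ⇒ beta-minus decay (β⁻)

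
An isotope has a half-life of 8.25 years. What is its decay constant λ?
λ = ln(2)/t½ = 0.08402 year⁻¹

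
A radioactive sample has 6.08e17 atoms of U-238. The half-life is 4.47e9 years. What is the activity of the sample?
A = λN = 9.428e7 decays/year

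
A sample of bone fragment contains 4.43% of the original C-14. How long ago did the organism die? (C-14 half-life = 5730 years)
Age = t½ × log₂(1/ratio) = 25770 years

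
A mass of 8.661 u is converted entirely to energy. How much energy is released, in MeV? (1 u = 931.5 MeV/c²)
E = mc² = 8068 MeV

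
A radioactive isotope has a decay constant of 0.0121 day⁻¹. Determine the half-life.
t½ = ln(2)/λ = 57.28 days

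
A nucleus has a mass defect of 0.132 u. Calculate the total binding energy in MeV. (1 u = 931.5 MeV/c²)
B.E. = Δm × 931.5 = 123 MeV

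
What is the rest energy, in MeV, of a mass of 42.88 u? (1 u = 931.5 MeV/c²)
E = mc² = 39940 MeV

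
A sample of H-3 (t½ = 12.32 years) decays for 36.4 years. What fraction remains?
N/N₀ = (1/2)^(t/t½) = 0.129 = 12.9%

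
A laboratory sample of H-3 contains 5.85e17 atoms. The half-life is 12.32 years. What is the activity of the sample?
A = λN = 3.291e16 decays/year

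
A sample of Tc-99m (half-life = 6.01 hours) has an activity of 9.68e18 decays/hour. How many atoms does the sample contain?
N = A/λ = 8.393e19 atoms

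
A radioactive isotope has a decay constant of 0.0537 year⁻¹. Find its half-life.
t½ = ln(2)/λ = 12.91 years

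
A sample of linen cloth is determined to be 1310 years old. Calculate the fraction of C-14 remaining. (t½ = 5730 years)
N/N₀ = (1/2)^(t/t½) = 0.8535 = 85.3%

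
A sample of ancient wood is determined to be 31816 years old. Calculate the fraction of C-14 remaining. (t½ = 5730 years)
N/N₀ = (1/2)^(t/t½) = 0.02131 = 2.13%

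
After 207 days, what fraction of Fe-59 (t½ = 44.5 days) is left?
N/N₀ = (1/2)^(t/t½) = 0.03978 = 3.98%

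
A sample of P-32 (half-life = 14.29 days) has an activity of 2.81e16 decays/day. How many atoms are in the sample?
N = A/λ = 5.793e17 atoms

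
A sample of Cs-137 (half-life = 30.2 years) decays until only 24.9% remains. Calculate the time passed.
t = t½ × log₂(N₀/N) = 60.57 years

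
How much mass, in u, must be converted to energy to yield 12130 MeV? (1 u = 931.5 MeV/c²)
m = E/c² = 13.02 u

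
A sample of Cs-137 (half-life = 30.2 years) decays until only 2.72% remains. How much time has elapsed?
t = t½ × log₂(N₀/N) = 157 years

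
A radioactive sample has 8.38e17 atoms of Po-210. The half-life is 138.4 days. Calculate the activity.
A = λN = 4.197e15 decays/day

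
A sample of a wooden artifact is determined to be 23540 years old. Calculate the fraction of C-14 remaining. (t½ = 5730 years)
N/N₀ = (1/2)^(t/t½) = 0.05798 = 5.8%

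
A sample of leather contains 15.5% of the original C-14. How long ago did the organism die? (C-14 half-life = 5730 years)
Age = t½ × log₂(1/ratio) = 15410 years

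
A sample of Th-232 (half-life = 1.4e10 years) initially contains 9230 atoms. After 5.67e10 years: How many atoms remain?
N = N₀(1/2)^(t/t½) = 557.2 atoms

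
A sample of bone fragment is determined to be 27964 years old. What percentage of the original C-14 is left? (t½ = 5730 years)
N/N₀ = (1/2)^(t/t½) = 0.03395 = 3.4%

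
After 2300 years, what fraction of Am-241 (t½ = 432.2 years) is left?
N/N₀ = (1/2)^(t/t½) = 0.02501 = 2.5%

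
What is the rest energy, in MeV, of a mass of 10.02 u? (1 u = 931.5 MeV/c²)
E = mc² = 9334 MeV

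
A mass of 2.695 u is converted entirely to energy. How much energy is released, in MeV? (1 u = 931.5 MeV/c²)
E = mc² = 2510 MeV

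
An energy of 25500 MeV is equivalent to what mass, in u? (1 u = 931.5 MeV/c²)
m = E/c² = 27.38 u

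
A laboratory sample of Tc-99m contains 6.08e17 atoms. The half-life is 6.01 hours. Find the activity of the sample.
A = λN = 7.012e16 decays/hour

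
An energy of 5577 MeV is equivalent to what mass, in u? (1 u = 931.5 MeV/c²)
m = E/c² = 5.987 u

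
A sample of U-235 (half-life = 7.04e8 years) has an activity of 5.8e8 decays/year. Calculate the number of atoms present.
N = A/λ = 5.891e17 atoms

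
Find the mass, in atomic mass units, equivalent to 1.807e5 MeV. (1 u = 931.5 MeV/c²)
m = E/c² = 194 u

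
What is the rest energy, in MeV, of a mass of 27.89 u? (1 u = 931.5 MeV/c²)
E = mc² = 25980 MeV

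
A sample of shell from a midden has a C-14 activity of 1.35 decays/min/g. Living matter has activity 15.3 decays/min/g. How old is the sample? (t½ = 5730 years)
Age = t½ × log₂(A₀/A) = 20070 years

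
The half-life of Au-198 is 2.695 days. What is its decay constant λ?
λ = ln(2)/t½ = 0.2572 day⁻¹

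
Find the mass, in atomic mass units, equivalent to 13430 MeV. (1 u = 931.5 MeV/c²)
m = E/c² = 14.42 u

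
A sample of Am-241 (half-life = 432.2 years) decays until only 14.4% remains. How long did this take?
t = t½ × log₂(N₀/N) = 1208 years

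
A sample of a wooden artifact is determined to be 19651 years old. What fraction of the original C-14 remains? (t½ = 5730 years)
N/N₀ = (1/2)^(t/t½) = 0.09282 = 9.28%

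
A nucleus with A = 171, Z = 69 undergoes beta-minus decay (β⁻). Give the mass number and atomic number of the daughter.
Daughter: A = 171, Z = 70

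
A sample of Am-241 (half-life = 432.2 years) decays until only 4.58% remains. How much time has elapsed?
t = t½ × log₂(N₀/N) = 1923 years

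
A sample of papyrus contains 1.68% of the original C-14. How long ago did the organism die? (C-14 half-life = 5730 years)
Age = t½ × log₂(1/ratio) = 33780 years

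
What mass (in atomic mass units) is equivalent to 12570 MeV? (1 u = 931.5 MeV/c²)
m = E/c² = 13.49 u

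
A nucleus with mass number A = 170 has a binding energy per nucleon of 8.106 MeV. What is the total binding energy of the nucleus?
B.E. = 8.106 × 170 = 1378 MeV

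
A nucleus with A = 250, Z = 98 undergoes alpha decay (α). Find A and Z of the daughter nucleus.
Daughter: A = 246, Z = 96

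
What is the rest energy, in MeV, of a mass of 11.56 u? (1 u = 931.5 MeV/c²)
E = mc² = 10770 MeV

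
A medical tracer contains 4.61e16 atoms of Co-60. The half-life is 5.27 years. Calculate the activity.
A = λN = 6.063e15 decays/year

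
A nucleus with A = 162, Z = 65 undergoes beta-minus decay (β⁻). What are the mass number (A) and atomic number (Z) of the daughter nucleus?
Daughter: A = 162, Z = 66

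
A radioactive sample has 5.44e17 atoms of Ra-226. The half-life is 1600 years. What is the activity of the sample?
A = λN = 2.357e14 decays/year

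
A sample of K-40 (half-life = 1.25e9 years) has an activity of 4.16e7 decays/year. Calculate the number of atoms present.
N = A/λ = 7.502e16 atoms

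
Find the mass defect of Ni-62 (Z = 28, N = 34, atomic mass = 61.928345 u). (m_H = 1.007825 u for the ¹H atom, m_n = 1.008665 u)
Δm = Z·m_H + N·m_n − M = 0.5854 u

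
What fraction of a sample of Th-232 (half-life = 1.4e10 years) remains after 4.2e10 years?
N/N₀ = (1/2)^(t/t½) = 0.125 = 12.5%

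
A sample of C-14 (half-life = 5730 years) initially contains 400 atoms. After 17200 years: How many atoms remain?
N = N₀(1/2)^(t/t½) = 49.94 atoms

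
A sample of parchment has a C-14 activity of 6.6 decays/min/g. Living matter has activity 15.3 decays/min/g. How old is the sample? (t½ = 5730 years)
Age = t½ × log₂(A₀/A) = 6950 years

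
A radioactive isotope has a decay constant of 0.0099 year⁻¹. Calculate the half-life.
t½ = ln(2)/λ = 70.01 years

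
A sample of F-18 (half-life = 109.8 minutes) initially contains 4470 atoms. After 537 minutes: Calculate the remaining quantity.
N = N₀(1/2)^(t/t½) = 150.7 atoms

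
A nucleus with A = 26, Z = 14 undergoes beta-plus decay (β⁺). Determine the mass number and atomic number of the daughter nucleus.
Daughter: A = 26, Z = 13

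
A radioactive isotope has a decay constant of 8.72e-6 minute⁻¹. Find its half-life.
t½ = ln(2)/λ = 79490 minutes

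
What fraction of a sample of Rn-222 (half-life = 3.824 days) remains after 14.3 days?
N/N₀ = (1/2)^(t/t½) = 0.07487 = 7.49%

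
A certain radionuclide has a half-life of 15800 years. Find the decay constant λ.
λ = ln(2)/t½ = 4.387e-5 year⁻¹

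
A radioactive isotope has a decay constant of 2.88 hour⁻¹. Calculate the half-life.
t½ = ln(2)/λ = 0.2407 hours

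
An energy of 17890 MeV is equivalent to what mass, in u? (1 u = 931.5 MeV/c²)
m = E/c² = 19.21 u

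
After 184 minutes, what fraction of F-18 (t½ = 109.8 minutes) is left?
N/N₀ = (1/2)^(t/t½) = 0.313 = 31.3%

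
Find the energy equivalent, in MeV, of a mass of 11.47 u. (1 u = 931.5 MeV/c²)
E = mc² = 10680 MeV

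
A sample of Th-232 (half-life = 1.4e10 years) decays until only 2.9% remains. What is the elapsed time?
t = t½ × log₂(N₀/N) = 7.151e10 years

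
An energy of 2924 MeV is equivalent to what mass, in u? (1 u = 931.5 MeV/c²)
m = E/c² = 3.139 u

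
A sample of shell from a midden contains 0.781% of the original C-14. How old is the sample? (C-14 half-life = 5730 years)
Age = t½ × log₂(1/ratio) = 40110 years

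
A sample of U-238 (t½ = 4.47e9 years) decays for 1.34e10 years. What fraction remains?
N/N₀ = (1/2)^(t/t½) = 0.1252 = 12.5%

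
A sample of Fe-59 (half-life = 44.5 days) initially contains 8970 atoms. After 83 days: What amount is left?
N = N₀(1/2)^(t/t½) = 2462 atoms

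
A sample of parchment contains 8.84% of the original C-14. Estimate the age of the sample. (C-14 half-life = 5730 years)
Age = t½ × log₂(1/ratio) = 20050 years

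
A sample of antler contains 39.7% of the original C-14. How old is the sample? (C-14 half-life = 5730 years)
Age = t½ × log₂(1/ratio) = 7637 years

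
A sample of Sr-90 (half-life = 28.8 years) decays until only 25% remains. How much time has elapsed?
t = t½ × log₂(N₀/N) = 57.6 years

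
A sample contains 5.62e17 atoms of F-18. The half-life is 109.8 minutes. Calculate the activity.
A = λN = 3.548e15 decays/minute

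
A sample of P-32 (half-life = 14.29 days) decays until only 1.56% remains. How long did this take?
t = t½ × log₂(N₀/N) = 85.77 days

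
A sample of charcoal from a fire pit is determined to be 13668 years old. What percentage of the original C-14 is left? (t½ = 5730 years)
N/N₀ = (1/2)^(t/t½) = 0.1914 = 19.1%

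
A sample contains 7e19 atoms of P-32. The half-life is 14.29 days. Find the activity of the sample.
A = λN = 3.395e18 decays/day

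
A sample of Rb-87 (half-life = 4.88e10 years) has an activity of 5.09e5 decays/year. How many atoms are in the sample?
N = A/λ = 3.584e16 atoms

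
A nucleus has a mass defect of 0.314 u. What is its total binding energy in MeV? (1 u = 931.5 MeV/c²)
B.E. = Δm × 931.5 = 292.5 MeV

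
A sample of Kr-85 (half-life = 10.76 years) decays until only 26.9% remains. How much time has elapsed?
t = t½ × log₂(N₀/N) = 20.38 years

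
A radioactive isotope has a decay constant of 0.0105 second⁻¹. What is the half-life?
t½ = ln(2)/λ = 66.01 seconds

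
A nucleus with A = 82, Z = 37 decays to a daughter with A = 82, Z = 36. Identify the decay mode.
ΔA = 0, ΔZ = -1 ⇒ beta-plus decay (β⁺) or electron capture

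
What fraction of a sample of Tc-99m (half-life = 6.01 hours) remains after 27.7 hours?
N/N₀ = (1/2)^(t/t½) = 0.04098 = 4.1%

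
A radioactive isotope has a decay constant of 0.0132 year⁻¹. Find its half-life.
t½ = ln(2)/λ = 52.51 years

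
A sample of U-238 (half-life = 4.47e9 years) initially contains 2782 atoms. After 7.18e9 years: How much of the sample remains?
N = N₀(1/2)^(t/t½) = 913.7 atoms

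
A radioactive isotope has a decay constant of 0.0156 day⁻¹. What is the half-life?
t½ = ln(2)/λ = 44.43 days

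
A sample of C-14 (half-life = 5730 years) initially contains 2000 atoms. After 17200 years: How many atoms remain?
N = N₀(1/2)^(t/t½) = 249.7 atoms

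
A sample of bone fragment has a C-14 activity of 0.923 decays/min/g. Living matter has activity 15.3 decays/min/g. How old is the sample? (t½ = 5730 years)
Age = t½ × log₂(A₀/A) = 23210 years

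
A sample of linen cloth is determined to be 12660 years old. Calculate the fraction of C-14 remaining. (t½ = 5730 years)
N/N₀ = (1/2)^(t/t½) = 0.2162 = 21.6%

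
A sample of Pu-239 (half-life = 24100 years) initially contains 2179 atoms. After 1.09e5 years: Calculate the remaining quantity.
N = N₀(1/2)^(t/t½) = 94.79 atoms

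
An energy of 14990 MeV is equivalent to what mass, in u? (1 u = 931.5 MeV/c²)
m = E/c² = 16.09 u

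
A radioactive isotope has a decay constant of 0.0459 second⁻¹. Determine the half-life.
t½ = ln(2)/λ = 15.1 seconds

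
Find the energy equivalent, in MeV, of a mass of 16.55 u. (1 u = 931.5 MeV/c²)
E = mc² = 15420 MeV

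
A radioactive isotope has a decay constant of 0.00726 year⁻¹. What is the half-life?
t½ = ln(2)/λ = 95.47 years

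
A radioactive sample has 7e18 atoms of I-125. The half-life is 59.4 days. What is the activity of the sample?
A = λN = 8.168e16 decays/day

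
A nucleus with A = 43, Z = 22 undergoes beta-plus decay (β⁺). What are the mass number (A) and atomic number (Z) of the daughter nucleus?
Daughter: A = 43, Z = 21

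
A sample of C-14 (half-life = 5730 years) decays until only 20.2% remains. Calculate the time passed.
t = t½ × log₂(N₀/N) = 13220 years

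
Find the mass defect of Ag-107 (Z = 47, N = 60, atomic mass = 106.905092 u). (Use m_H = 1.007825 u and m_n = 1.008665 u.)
Δm = Z·m_H + N·m_n − M = 0.9826 u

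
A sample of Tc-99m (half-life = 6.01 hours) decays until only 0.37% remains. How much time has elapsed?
t = t½ × log₂(N₀/N) = 48.55 hours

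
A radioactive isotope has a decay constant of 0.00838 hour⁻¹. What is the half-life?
t½ = ln(2)/λ = 82.71 hours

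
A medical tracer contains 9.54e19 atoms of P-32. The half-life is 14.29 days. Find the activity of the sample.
A = λN = 4.627e18 decays/day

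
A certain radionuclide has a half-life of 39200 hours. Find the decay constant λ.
λ = ln(2)/t½ = 1.768e-5 hour⁻¹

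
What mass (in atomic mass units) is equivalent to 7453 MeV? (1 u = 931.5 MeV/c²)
m = E/c² = 8.001 u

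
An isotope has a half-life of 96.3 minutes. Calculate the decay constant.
λ = ln(2)/t½ = 0.007198 minute⁻¹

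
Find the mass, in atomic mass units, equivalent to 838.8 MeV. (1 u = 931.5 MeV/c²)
m = E/c² = 0.9005 u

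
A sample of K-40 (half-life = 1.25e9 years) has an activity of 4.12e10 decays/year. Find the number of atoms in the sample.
N = A/λ = 7.43e19 atoms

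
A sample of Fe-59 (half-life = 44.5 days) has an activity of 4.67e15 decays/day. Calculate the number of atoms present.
N = A/λ = 2.998e17 atoms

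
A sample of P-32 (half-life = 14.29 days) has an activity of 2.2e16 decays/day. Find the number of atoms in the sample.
N = A/λ = 4.536e17 atoms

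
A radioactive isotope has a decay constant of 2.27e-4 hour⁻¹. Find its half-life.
t½ = ln(2)/λ = 3054 hours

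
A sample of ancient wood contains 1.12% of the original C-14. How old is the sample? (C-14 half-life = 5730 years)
Age = t½ × log₂(1/ratio) = 37130 years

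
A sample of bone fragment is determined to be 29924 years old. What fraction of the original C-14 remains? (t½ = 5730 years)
N/N₀ = (1/2)^(t/t½) = 0.02679 = 2.68%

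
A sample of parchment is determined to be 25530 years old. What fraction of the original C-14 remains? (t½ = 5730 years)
N/N₀ = (1/2)^(t/t½) = 0.04558 = 4.56%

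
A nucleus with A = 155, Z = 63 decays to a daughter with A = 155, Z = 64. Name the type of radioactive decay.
ΔA = 0, ΔZ = +1 ⇒ beta-minus decay (β⁻)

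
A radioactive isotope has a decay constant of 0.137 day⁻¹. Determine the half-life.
t½ = ln(2)/λ = 5.059 days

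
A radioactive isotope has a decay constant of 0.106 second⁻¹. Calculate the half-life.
t½ = ln(2)/λ = 6.539 seconds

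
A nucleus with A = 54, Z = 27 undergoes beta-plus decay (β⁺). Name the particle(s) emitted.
β⁺: positron (e⁺) + neutrino (νₑ)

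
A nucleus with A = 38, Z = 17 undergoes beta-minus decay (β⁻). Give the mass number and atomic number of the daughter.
Daughter: A = 38, Z = 18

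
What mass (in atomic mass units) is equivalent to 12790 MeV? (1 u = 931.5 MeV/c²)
m = E/c² = 13.73 u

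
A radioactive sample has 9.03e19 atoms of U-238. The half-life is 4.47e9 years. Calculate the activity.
A = λN = 1.4e10 decays/year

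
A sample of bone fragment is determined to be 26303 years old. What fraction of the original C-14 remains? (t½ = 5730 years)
N/N₀ = (1/2)^(t/t½) = 0.04151 = 4.15%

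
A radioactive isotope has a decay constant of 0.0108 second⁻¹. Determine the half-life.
t½ = ln(2)/λ = 64.18 seconds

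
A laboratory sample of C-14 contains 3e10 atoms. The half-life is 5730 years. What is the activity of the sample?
A = λN = 3.629e6 decays/year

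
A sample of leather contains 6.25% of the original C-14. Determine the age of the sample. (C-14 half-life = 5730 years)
Age = t½ × log₂(1/ratio) = 22920 years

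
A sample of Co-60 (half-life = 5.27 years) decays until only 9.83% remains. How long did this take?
t = t½ × log₂(N₀/N) = 17.64 years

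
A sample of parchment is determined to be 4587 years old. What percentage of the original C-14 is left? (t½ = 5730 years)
N/N₀ = (1/2)^(t/t½) = 0.5741 = 57.4%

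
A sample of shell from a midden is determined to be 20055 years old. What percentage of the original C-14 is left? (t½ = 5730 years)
N/N₀ = (1/2)^(t/t½) = 0.08839 = 8.84%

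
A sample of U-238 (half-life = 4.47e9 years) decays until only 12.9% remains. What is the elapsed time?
t = t½ × log₂(N₀/N) = 1.321e10 years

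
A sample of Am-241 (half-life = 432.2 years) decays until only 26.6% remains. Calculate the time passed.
t = t½ × log₂(N₀/N) = 825.7 years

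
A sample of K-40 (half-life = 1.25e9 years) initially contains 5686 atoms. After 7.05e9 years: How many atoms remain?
N = N₀(1/2)^(t/t½) = 114 atoms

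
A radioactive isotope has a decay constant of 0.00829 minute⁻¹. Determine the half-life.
t½ = ln(2)/λ = 83.61 minutes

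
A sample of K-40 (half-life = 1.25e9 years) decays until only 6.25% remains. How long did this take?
t = t½ × log₂(N₀/N) = 5e9 years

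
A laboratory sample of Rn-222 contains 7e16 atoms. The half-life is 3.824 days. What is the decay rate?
A = λN = 1.269e16 decays/day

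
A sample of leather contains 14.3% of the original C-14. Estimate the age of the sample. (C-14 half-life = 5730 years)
Age = t½ × log₂(1/ratio) = 16080 years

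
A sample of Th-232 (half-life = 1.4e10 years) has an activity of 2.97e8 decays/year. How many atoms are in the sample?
N = A/λ = 5.999e18 atoms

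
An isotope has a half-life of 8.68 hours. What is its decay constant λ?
λ = ln(2)/t½ = 0.07986 hour⁻¹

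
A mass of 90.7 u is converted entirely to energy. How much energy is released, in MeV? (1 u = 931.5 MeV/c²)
E = mc² = 84490 MeV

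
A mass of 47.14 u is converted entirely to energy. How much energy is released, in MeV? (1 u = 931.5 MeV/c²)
E = mc² = 43910 MeV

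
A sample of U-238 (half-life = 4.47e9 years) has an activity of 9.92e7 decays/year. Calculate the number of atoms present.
N = A/λ = 6.397e17 atoms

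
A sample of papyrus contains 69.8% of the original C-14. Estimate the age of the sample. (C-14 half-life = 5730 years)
Age = t½ × log₂(1/ratio) = 2972 years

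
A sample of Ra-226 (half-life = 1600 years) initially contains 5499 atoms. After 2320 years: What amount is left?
N = N₀(1/2)^(t/t½) = 2013 atoms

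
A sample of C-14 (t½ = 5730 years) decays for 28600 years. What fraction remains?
N/N₀ = (1/2)^(t/t½) = 0.03144 = 3.14%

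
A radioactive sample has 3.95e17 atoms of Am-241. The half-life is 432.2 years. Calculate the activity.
A = λN = 6.335e14 decays/year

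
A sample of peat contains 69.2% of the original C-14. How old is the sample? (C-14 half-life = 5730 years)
Age = t½ × log₂(1/ratio) = 3044 years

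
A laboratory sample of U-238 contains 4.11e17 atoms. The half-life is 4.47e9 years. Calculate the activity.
A = λN = 6.373e7 decays/year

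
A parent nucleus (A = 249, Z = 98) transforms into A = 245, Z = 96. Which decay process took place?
ΔA = -4, ΔZ = -2 ⇒ alpha decay (α)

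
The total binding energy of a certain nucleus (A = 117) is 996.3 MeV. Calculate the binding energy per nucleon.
B.E./A = 996.3/117 = 8.515 MeV/nucleon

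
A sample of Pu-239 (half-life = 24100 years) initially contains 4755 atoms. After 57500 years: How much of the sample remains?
N = N₀(1/2)^(t/t½) = 909.8 atoms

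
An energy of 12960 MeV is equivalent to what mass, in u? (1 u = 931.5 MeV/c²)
m = E/c² = 13.91 u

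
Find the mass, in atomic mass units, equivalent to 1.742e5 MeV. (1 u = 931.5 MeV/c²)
m = E/c² = 187 u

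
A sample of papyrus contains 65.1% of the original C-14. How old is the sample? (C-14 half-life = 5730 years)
Age = t½ × log₂(1/ratio) = 3548 years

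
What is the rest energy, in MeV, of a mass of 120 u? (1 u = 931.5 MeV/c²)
E = mc² = 1.118e5 MeV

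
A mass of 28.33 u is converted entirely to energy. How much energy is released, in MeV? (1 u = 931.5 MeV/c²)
E = mc² = 26390 MeV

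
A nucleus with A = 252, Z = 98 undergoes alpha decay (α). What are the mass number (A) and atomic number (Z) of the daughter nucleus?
Daughter: A = 248, Z = 96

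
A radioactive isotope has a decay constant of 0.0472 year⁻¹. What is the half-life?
t½ = ln(2)/λ = 14.69 years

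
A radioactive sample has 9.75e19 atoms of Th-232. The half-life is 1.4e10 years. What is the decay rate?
A = λN = 4.827e9 decays/year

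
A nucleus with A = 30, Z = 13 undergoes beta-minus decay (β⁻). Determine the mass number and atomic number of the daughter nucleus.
Daughter: A = 30, Z = 14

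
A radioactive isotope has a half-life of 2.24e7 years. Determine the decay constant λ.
λ = ln(2)/t½ = 3.094e-8 year⁻¹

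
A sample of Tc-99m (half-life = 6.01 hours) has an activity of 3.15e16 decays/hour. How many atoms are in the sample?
N = A/λ = 2.731e17 atoms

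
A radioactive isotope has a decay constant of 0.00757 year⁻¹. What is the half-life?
t½ = ln(2)/λ = 91.57 years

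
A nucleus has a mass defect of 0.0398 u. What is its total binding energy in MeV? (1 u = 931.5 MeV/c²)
B.E. = Δm × 931.5 = 37.07 MeV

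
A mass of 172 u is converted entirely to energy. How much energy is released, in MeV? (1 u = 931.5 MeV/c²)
E = mc² = 1.602e5 MeV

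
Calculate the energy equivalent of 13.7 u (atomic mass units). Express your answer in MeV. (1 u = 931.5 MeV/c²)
E = mc² = 12760 MeV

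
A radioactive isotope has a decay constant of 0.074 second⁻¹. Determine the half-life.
t½ = ln(2)/λ = 9.367 seconds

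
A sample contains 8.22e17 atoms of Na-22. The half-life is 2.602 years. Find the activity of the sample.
A = λN = 2.19e17 decays/year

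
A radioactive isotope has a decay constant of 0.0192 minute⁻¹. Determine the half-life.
t½ = ln(2)/λ = 36.1 minutes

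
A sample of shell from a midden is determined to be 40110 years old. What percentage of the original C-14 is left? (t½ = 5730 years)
N/N₀ = (1/2)^(t/t½) = 0.007812 = 0.781%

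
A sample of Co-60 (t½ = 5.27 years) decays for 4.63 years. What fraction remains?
N/N₀ = (1/2)^(t/t½) = 0.5439 = 54.4%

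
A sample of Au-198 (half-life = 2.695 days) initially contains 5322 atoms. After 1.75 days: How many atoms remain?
N = N₀(1/2)^(t/t½) = 3393 atoms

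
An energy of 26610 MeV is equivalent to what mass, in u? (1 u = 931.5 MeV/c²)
m = E/c² = 28.57 u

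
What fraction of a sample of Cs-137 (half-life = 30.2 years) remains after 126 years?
N/N₀ = (1/2)^(t/t½) = 0.05547 = 5.55%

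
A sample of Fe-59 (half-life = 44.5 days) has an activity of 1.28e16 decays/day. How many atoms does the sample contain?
N = A/λ = 8.218e17 atoms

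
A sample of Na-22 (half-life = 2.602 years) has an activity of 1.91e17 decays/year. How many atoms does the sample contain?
N = A/λ = 7.17e17 atoms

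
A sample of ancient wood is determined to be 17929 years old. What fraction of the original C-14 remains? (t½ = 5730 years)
N/N₀ = (1/2)^(t/t½) = 0.1143 = 11.4%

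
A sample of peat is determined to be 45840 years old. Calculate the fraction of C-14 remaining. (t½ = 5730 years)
N/N₀ = (1/2)^(t/t½) = 0.003906 = 0.391%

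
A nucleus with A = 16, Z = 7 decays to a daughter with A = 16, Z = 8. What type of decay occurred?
ΔA = 0, ΔZ = +1 ⇒ beta-minus decay (β⁻)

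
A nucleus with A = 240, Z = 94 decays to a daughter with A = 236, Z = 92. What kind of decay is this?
ΔA = -4, ΔZ = -2 ⇒ alpha decay (α)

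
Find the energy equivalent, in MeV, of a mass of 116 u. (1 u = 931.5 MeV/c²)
E = mc² = 1.081e5 MeV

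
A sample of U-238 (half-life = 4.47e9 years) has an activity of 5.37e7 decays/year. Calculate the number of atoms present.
N = A/λ = 3.463e17 atoms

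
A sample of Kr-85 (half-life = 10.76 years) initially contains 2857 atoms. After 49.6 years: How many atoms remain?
N = N₀(1/2)^(t/t½) = 117 atoms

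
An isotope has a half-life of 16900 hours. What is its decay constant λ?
λ = ln(2)/t½ = 4.101e-5 hour⁻¹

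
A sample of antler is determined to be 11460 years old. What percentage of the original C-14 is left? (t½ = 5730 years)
N/N₀ = (1/2)^(t/t½) = 0.25 = 25%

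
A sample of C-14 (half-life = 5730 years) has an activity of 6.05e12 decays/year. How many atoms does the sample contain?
N = A/λ = 5.001e16 atoms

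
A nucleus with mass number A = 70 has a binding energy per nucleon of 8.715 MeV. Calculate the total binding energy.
B.E. = 8.715 × 70 = 610 MeV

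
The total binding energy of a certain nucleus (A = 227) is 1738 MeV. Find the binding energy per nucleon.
B.E./A = 1738/227 = 7.656 MeV/nucleon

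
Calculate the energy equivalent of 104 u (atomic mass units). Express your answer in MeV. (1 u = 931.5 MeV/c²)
E = mc² = 96880 MeV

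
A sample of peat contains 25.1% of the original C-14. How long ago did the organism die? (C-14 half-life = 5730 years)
Age = t½ × log₂(1/ratio) = 11430 years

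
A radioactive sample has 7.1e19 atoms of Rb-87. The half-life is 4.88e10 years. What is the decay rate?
A = λN = 1.008e9 decays/year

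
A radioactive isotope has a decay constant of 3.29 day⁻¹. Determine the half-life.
t½ = ln(2)/λ = 0.2107 days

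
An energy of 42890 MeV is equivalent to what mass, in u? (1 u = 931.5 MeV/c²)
m = E/c² = 46.04 u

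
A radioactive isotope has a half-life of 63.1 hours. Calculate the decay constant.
λ = ln(2)/t½ = 0.01098 hour⁻¹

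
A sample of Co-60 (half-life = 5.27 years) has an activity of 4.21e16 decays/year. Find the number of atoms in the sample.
N = A/λ = 3.201e17 atoms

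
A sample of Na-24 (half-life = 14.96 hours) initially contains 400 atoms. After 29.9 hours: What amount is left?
N = N₀(1/2)^(t/t½) = 100.1 atoms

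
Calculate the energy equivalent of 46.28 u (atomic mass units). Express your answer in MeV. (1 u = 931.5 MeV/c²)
E = mc² = 43110 MeV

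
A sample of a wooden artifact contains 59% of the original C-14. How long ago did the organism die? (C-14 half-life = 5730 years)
Age = t½ × log₂(1/ratio) = 4362 years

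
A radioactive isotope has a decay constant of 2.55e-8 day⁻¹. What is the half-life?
t½ = ln(2)/λ = 2.718e7 days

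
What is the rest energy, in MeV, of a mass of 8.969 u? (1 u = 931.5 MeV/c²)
E = mc² = 8355 MeV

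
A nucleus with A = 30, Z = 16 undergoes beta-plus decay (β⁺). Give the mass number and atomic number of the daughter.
Daughter: A = 30, Z = 15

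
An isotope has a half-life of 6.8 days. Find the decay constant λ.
λ = ln(2)/t½ = 0.1019 day⁻¹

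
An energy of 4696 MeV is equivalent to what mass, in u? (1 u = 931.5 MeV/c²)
m = E/c² = 5.041 u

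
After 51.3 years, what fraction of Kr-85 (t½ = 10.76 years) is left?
N/N₀ = (1/2)^(t/t½) = 0.03671 = 3.67%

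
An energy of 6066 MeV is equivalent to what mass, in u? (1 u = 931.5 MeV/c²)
m = E/c² = 6.512 u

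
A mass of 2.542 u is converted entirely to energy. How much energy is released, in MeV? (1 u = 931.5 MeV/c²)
E = mc² = 2368 MeV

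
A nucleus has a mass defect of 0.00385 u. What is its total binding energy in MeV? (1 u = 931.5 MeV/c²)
B.E. = Δm × 931.5 = 3.586 MeV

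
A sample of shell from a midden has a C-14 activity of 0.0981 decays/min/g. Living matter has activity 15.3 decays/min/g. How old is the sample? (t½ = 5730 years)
Age = t½ × log₂(A₀/A) = 41740 years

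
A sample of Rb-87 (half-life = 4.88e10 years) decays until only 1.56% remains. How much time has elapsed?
t = t½ × log₂(N₀/N) = 2.929e11 years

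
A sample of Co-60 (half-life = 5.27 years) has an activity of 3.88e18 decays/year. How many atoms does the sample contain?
N = A/λ = 2.95e19 atoms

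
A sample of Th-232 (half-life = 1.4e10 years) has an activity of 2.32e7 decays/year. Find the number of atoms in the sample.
N = A/λ = 4.686e17 atoms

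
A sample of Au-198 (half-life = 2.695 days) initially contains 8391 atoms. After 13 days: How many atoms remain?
N = N₀(1/2)^(t/t½) = 296.3 atoms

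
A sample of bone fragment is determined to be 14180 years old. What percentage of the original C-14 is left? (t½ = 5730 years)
N/N₀ = (1/2)^(t/t½) = 0.1799 = 18%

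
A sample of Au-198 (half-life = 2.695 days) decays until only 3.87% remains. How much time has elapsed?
t = t½ × log₂(N₀/N) = 12.64 days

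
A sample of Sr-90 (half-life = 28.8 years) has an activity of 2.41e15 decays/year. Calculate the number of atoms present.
N = A/λ = 1.001e17 atoms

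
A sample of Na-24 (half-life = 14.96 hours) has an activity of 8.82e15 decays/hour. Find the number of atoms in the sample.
N = A/λ = 1.904e17 atoms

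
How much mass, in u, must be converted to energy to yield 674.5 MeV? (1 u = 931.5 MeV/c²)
m = E/c² = 0.7241 u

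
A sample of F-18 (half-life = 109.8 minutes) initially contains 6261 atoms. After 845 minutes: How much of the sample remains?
N = N₀(1/2)^(t/t½) = 30.2 atoms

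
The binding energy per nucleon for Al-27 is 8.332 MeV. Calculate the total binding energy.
B.E. = 8.332 × 27 = 225 MeV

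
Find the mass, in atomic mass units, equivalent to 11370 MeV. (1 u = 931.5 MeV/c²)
m = E/c² = 12.21 u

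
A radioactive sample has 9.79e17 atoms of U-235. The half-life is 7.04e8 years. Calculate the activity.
A = λN = 9.639e8 decays/year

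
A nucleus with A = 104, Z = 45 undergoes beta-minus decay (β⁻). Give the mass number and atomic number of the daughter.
Daughter: A = 104, Z = 46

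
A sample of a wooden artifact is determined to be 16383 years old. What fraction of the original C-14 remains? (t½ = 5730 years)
N/N₀ = (1/2)^(t/t½) = 0.1378 = 13.8%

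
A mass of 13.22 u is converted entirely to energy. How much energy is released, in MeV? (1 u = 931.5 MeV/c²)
E = mc² = 12310 MeV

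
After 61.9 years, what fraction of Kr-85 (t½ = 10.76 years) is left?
N/N₀ = (1/2)^(t/t½) = 0.01855 = 1.85%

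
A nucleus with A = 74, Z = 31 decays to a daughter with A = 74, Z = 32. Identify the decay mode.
ΔA = 0, ΔZ = +1 ⇒ beta-minus decay (β⁻)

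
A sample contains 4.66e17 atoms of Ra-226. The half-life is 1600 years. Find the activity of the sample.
A = λN = 2.019e14 decays/year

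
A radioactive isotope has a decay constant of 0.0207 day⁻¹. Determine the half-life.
t½ = ln(2)/λ = 33.49 days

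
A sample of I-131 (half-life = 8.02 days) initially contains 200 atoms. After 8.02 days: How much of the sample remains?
N = N₀(1/2)^(t/t½) = 100 atoms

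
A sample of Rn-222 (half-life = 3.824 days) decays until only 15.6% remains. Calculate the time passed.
t = t½ × log₂(N₀/N) = 10.25 days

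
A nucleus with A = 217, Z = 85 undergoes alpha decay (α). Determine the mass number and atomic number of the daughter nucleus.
Daughter: A = 213, Z = 83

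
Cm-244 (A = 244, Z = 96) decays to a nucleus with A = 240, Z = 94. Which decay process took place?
ΔA = -4, ΔZ = -2 ⇒ alpha decay (α)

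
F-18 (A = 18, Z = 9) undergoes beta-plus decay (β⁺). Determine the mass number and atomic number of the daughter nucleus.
Daughter: A = 18, Z = 8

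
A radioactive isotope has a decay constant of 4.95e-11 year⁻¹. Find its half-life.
t½ = ln(2)/λ = 1.4e10 years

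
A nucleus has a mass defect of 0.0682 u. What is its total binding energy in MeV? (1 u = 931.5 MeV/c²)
B.E. = Δm × 931.5 = 63.53 MeV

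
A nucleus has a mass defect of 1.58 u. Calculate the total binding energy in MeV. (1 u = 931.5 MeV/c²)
B.E. = Δm × 931.5 = 1472 MeV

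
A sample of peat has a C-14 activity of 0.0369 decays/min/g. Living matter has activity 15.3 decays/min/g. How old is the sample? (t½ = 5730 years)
Age = t½ × log₂(A₀/A) = 49830 years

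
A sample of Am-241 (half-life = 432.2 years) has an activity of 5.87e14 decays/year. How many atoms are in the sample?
N = A/λ = 3.66e17 atoms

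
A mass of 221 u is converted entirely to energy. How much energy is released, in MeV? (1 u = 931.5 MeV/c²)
E = mc² = 2.059e5 MeV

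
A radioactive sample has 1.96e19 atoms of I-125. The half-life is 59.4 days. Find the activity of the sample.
A = λN = 2.287e17 decays/day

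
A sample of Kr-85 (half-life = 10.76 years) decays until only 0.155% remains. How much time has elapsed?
t = t½ × log₂(N₀/N) = 100.4 years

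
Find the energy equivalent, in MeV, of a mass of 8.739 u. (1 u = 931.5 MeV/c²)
E = mc² = 8140 MeV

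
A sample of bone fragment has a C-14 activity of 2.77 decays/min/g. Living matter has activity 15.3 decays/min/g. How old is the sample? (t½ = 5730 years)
Age = t½ × log₂(A₀/A) = 14130 years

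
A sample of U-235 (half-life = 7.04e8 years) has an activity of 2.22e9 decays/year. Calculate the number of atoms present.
N = A/λ = 2.255e18 atoms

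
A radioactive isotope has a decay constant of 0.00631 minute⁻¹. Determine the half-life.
t½ = ln(2)/λ = 109.8 minutes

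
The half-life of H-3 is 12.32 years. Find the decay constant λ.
λ = ln(2)/t½ = 0.05626 year⁻¹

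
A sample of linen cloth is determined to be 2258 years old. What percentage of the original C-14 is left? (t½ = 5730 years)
N/N₀ = (1/2)^(t/t½) = 0.761 = 76.1%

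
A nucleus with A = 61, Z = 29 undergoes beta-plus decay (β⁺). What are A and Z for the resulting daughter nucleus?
Daughter: A = 61, Z = 28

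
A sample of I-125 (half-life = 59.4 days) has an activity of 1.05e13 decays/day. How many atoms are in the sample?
N = A/λ = 8.998e14 atoms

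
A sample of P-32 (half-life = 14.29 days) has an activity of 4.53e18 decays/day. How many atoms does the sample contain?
N = A/λ = 9.339e19 atoms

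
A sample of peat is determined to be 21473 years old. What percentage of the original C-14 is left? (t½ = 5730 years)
N/N₀ = (1/2)^(t/t½) = 0.07446 = 7.45%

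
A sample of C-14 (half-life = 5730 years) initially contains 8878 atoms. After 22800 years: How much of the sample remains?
N = N₀(1/2)^(t/t½) = 563 atoms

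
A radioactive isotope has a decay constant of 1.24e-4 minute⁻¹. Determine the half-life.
t½ = ln(2)/λ = 5590 minutes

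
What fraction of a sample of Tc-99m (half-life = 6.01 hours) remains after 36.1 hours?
N/N₀ = (1/2)^(t/t½) = 0.01555 = 1.56%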